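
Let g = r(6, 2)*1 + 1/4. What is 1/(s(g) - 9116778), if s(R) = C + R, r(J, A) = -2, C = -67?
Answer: -4/36467387 ≈ -1.0969e-7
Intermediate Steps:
g = -7/4 (g = -2*1 + 1/4 = -2 + 1/4 = -7/4 ≈ -1.7500)
s(R) = -67 + R
1/(s(g) - 9116778) = 1/((-67 - 7/4) - 9116778) = 1/(-275/4 - 9116778) = 1/(-36467387/4) = -4/36467387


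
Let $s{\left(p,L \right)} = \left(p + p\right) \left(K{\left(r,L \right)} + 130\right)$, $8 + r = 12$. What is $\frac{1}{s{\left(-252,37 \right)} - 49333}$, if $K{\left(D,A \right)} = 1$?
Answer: $- \frac{1}{115357} \approx -8.6687 \cdot 10^{-6}$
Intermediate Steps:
$r = 4$ ($r = -8 + 12 = 4$)
$s{\left(p,L \right)} = 262 p$ ($s{\left(p,L \right)} = \left(p + p\right) \left(1 + 130\right) = 2 p 131 = 262 p$)
$\frac{1}{s{\left(-252,37 \right)} - 49333} = \frac{1}{262 \left(-252\right) - 49333} = \frac{1}{-66024 - 49333} = \frac{1}{-115357} = - \frac{1}{115357}$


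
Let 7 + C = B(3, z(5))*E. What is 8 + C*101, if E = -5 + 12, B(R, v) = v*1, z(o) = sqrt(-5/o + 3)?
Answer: -699 + 707*sqrt(2) ≈ 300.85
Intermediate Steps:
z(o) = sqrt(3 - 5/o)
B(R, v) = v
E = 7
C = -7 + 7*sqrt(2) (C = -7 + sqrt(3 - 5/5)*7 = -7 + sqrt(3 - 5*1/5)*7 = -7 + sqrt(3 - 1)*7 = -7 + sqrt(2)*7 = -7 + 7*sqrt(2) ≈ 2.8995)
8 + C*101 = 8 + (-7 + 7*sqrt(2))*101 = 8 + (-707 + 707*sqrt(2)) = -699 + 707*sqrt(2)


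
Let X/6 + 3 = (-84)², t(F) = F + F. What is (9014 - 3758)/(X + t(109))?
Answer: 657/5317 ≈ 0.12357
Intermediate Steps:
t(F) = 2*F
X = 42318 (X = -18 + 6*(-84)² = -18 + 6*7056 = -18 + 42336 = 42318)
(9014 - 3758)/(X + t(109)) = (9014 - 3758)/(42318 + 2*109) = 5256/(42318 + 218) = 5256/42536 = 5256*(1/42536) = 657/5317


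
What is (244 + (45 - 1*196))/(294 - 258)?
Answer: 31/12 ≈ 2.5833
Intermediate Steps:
(244 + (45 - 1*196))/(294 - 258) = (244 + (45 - 196))/36 = (244 - 151)*(1/36) = 93*(1/36) = 31/12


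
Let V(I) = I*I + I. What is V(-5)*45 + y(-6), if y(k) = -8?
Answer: 892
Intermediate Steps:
V(I) = I + I² (V(I) = I² + I = I + I²)
V(-5)*45 + y(-6) = -5*(1 - 5)*45 - 8 = -5*(-4)*45 - 8 = 20*45 - 8 = 900 - 8 = 892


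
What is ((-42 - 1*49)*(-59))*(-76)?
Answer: -408044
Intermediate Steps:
((-42 - 1*49)*(-59))*(-76) = ((-42 - 49)*(-59))*(-76) = -91*(-59)*(-76) = 5369*(-76) = -408044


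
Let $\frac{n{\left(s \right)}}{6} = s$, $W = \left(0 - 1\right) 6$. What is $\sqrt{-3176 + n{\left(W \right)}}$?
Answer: $2 i \sqrt{803} \approx 56.674 i$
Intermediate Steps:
$W = -6$ ($W = \left(-1\right) 6 = -6$)
$n{\left(s \right)} = 6 s$
$\sqrt{-3176 + n{\left(W \right)}} = \sqrt{-3176 + 6 \left(-6\right)} = \sqrt{-3176 - 36} = \sqrt{-3212} = 2 i \sqrt{803}$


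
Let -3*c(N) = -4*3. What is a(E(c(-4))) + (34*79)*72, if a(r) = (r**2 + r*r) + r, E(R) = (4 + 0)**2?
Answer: 193920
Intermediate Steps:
c(N) = 4 (c(N) = -(-4)*3/3 = -1/3*(-12) = 4)
E(R) = 16 (E(R) = 4**2 = 16)
a(r) = r + 2*r**2 (a(r) = (r**2 + r**2) + r = 2*r**2 + r = r + 2*r**2)
a(E(c(-4))) + (34*79)*72 = 16*(1 + 2*16) + (34*79)*72 = 16*(1 + 32) + 2686*72 = 16*33 + 193392 = 528 + 193392 = 193920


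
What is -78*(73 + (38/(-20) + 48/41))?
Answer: -1155609/205 ≈ -5637.1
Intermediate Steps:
-78*(73 + (38/(-20) + 48/41)) = -78*(73 + (38*(-1/20) + 48*(1/41))) = -78*(73 + (-19/10 + 48/41)) = -78*(73 - 299/410) = -78*29631/410 = -1155609/205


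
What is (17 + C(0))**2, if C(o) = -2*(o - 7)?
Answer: 961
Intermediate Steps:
C(o) = 14 - 2*o (C(o) = -2*(-7 + o) = 14 - 2*o)
(17 + C(0))**2 = (17 + (14 - 2*0))**2 = (17 + (14 + 0))**2 = (17 + 14)**2 = 31**2 = 961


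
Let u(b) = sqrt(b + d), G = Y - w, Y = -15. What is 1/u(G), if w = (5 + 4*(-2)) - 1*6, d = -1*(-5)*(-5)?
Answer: -I*sqrt(31)/31 ≈ -0.17961*I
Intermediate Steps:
d = -25 (d = 5*(-5) = -25)
w = -9 (w = (5 - 8) - 6 = -3 - 6 = -9)
G = -6 (G = -15 - 1*(-9) = -15 + 9 = -6)
u(b) = sqrt(-25 + b) (u(b) = sqrt(b - 25) = sqrt(-25 + b))
1/u(G) = 1/(sqrt(-25 - 6)) = 1/(sqrt(-31)) = 1/(I*sqrt(31)) = -I*sqrt(31)/31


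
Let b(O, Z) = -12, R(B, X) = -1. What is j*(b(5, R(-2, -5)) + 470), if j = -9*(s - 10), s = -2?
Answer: 49464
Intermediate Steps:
j = 108 (j = -9*(-2 - 10) = -9*(-12) = 108)
j*(b(5, R(-2, -5)) + 470) = 108*(-12 + 470) = 108*458 = 49464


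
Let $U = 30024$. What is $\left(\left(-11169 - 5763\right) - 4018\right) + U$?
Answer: $9074$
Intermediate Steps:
$\left(\left(-11169 - 5763\right) - 4018\right) + U = \left(\left(-11169 - 5763\right) - 4018\right) + 30024 = \left(-16932 - 4018\right) + 30024 = -20950 + 30024 = 9074$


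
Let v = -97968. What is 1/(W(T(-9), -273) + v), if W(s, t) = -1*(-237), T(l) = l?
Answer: -1/97731 ≈ -1.0232e-5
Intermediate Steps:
W(s, t) = 237
1/(W(T(-9), -273) + v) = 1/(237 - 97968) = 1/(-97731) = -1/97731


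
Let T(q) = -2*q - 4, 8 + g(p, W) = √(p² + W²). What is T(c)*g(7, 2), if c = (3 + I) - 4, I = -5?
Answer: -64 + 8*√53 ≈ -5.7591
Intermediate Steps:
g(p, W) = -8 + √(W² + p²) (g(p, W) = -8 + √(p² + W²) = -8 + √(W² + p²))
c = -6 (c = (3 - 5) - 4 = -2 - 4 = -6)
T(q) = -4 - 2*q
T(c)*g(7, 2) = (-4 - 2*(-6))*(-8 + √(2² + 7²)) = (-4 + 12)*(-8 + √(4 + 49)) = 8*(-8 + √53) = -64 + 8*√53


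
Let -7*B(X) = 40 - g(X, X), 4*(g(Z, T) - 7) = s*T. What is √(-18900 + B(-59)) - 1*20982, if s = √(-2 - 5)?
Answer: -20982 + √(-3705324 - 413*I*√7)/14 ≈ -20982.0 - 137.49*I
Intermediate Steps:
s = I*√7 (s = √(-7) = I*√7 ≈ 2.6458*I)
g(Z, T) = 7 + I*T*√7/4 (g(Z, T) = 7 + ((I*√7)*T)/4 = 7 + (I*T*√7)/4 = 7 + I*T*√7/4)
B(X) = -33/7 + I*X*√7/28 (B(X) = -(40 - (7 + I*X*√7/4))/7 = -(40 + (-7 - I*X*√7/4))/7 = -(33 - I*X*√7/4)/7 = -33/7 + I*X*√7/28)
√(-18900 + B(-59)) - 1*20982 = √(-18900 + (-33/7 + (1/28)*I*(-59)*√7)) - 1*20982 = √(-18900 + (-33/7 - 59*I*√7/28)) - 20982 = √(-132333/7 - 59*I*√7/28) - 20982 = -20982 + √(-132333/7 - 59*I*√7/28)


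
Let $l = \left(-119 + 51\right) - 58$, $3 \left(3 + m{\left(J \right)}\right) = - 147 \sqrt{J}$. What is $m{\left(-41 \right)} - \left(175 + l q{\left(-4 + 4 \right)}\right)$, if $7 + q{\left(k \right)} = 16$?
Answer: $956 - 49 i \sqrt{41} \approx 956.0 - 313.75 i$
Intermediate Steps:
$q{\left(k \right)} = 9$ ($q{\left(k \right)} = -7 + 16 = 9$)
$m{\left(J \right)} = -3 - 49 \sqrt{J}$ ($m{\left(J \right)} = -3 + \frac{\left(-147\right) \sqrt{J}}{3} = -3 - 49 \sqrt{J}$)
$l = -126$ ($l = -68 - 58 = -126$)
$m{\left(-41 \right)} - \left(175 + l q{\left(-4 + 4 \right)}\right) = \left(-3 - 49 \sqrt{-41}\right) - \left(175 - 1134\right) = \left(-3 - 49 i \sqrt{41}\right) - \left(175 - 1134\right) = \left(-3 - 49 i \sqrt{41}\right) - -959 = \left(-3 - 49 i \sqrt{41}\right) + 959 = 956 - 49 i \sqrt{41}$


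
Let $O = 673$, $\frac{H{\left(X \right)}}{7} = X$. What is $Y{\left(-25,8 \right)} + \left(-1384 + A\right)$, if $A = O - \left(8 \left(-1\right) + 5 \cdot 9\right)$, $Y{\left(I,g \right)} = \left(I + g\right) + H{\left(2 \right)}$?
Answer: $-751$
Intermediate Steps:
$H{\left(X \right)} = 7 X$
$Y{\left(I,g \right)} = 14 + I + g$ ($Y{\left(I,g \right)} = \left(I + g\right) + 7 \cdot 2 = \left(I + g\right) + 14 = 14 + I + g$)
$A = 636$ ($A = 673 - \left(8 \left(-1\right) + 5 \cdot 9\right) = 673 - \left(-8 + 45\right) = 673 - 37 = 636$)
$Y{\left(-25,8 \right)} + \left(-1384 + A\right) = \left(14 - 25 + 8\right) + \left(-1384 + 636\right) = -3 - 748 = -751$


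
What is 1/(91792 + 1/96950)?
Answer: 96950/8899234401 ≈ 1.0894e-5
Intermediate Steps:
1/(91792 + 1/96950) = 1/(8899234401/96950) = 96950/8899234401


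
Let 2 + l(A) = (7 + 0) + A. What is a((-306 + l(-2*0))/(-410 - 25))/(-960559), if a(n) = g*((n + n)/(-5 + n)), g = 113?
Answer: 34013/900043783 ≈ 3.7790e-5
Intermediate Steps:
l(A) = 5 + A (l(A) = -2 + ((7 + 0) + A) = -2 + (7 + A) = 5 + A)
a(n) = 226*n/(-5 + n) (a(n) = 113*((n + n)/(-5 + n)) = 113*((2*n)/(-5 + n)) = 113*(2*n/(-5 + n)) = 226*n/(-5 + n))
a((-306 + l(-2*0))/(-410 - 25))/(-960559) = (226*((-306 + (5 - 2*0))/(-410 - 25))/(-5 + (-306 + (5 - 2*0))/(-410 - 25)))/(-960559) = (226*((-306 + (5 + 0))/(-435))/(-5 + (-306 + (5 + 0))/(-435)))*(-1/960559) = (226*((-306 + 5)*(-1/435))/(-5 + (-306 + 5)*(-1/435)))*(-1/960559) = (226*(-301*(-1/435))/(-5 - 301*(-1/435)))*(-1/960559) = (226*(301/435)/(-5 + 301/435))*(-1/960559) = (226*(301/435)/(-1874/435))*(-1/960559) = (226*(301/435)*(-435/1874))*(-1/960559) = -34013/937*(-1/960559) = 34013/900043783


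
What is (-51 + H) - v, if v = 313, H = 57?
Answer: -307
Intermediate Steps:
(-51 + H) - v = (-51 + 57) - 1*313 = 6 - 313 = -307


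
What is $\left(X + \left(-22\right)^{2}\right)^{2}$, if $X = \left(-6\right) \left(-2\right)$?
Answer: $246016$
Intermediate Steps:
$X = 12$
$\left(X + \left(-22\right)^{2}\right)^{2} = \left(12 + \left(-22\right)^{2}\right)^{2} = \left(12 + 484\right)^{2} = 496^{2} = 246016$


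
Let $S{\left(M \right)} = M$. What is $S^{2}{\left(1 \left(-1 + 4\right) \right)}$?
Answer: $9$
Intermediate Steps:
$S^{2}{\left(1 \left(-1 + 4\right) \right)} = \left(1 \left(-1 + 4\right)\right)^{2} = \left(1 \cdot 3\right)^{2} = 3^{2} = 9$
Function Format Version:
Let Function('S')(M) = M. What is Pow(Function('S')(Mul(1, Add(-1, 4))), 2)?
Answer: 9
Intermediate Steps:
Pow(Function('S')(Mul(1, Add(-1, 4))), 2) = Pow(Mul(1, Add(-1, 4)), 2) = Pow(Mul(1, 3), 2) = Pow(3, 2) = 9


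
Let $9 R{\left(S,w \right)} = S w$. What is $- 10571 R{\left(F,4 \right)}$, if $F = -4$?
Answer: $\frac{169136}{9} \approx 18793.0$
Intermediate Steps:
$R{\left(S,w \right)} = \frac{S w}{9}$
$- 10571 R{\left(F,4 \right)} = - 10571 \cdot \frac{1}{9} \left(-4\right) 4 = \left(-10571\right) \left(- \frac{16}{9}\right) = \frac{169136}{9}$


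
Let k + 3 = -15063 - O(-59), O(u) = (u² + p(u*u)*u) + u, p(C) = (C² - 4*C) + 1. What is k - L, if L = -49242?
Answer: 714133596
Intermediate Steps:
p(C) = 1 + C² - 4*C
O(u) = u + u² + u*(1 + u⁴ - 4*u²) (O(u) = (u² + (1 + (u*u)² - 4*u*u)*u) + u = (u² + (1 + (u²)² - 4*u²)*u) + u = (u² + (1 + u⁴ - 4*u²)*u) + u = (u² + u*(1 + u⁴ - 4*u²)) + u = u + u² + u*(1 + u⁴ - 4*u²))
k = 714084354 (k = -3 + (-15063 - (-59)*(2 - 59 + (-59)⁴ - 4*(-59)²)) = -3 + (-15063 - (-59)*(2 - 59 + 12117361 - 4*3481)) = -3 + (-15063 - (-59)*(2 - 59 + 12117361 - 13924)) = -3 + (-15063 - (-59)*12103380) = -3 + (-15063 - 1*(-714099420)) = -3 + (-15063 + 714099420) = -3 + 714084357 = 714084354)
k - L = 714084354 - 1*(-49242) = 714084354 + 49242 = 714133596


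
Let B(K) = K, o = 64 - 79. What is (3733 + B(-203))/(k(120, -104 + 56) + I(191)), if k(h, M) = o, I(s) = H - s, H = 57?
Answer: -3530/149 ≈ -23.691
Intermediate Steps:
I(s) = 57 - s
o = -15
k(h, M) = -15
(3733 + B(-203))/(k(120, -104 + 56) + I(191)) = (3733 - 203)/(-15 + (57 - 1*191)) = 3530/(-15 + (57 - 191)) = 3530/(-15 - 134) = 3530/(-149) = 3530*(-1/149) = -3530/149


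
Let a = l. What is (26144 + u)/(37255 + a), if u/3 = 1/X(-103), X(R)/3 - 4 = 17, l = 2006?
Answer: 549025/824481 ≈ 0.66590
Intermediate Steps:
X(R) = 63 (X(R) = 12 + 3*17 = 12 + 51 = 63)
u = 1/21 (u = 3/63 = 3*(1/63) = 1/21 ≈ 0.047619)
a = 2006
(26144 + u)/(37255 + a) = (26144 + 1/21)/(37255 + 2006) = (549025/21)/39261 = (549025/21)*(1/39261) = 549025/824481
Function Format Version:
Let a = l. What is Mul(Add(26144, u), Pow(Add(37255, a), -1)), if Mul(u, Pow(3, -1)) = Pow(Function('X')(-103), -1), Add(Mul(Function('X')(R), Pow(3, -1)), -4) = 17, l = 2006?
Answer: Rational(549025, 824481) ≈ 0.66590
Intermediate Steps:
Function('X')(R) = 63 (Function('X')(R) = Add(12, Mul(3, 17)) = Add(12, 51) = 63)
u = Rational(1, 21) (u = Mul(3, Pow(63, -1)) = Mul(3, Rational(1, 63)) = Rational(1, 21) ≈ 0.047619)
a = 2006
Mul(Add(26144, u), Pow(Add(37255, a), -1)) = Mul(Add(26144, Rational(1, 21)), Pow(Add(37255, 2006), -1)) = Mul(Rational(549025, 21), Pow(39261, -1)) = Mul(Rational(549025, 21), Rational(1, 39261)) = Rational(549025, 824481)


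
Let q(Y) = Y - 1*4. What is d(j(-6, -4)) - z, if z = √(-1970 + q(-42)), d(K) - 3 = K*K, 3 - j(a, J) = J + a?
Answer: 172 - 12*I*√14 ≈ 172.0 - 44.9*I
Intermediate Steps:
j(a, J) = 3 - J - a (j(a, J) = 3 - (J + a) = 3 + (-J - a) = 3 - J - a)
d(K) = 3 + K² (d(K) = 3 + K*K = 3 + K²)
q(Y) = -4 + Y (q(Y) = Y - 4 = -4 + Y)
z = 12*I*√14 (z = √(-1970 + (-4 - 42)) = √(-1970 - 46) = √(-2016) = 12*I*√14 ≈ 44.9*I)
d(j(-6, -4)) - z = (3 + (3 - 1*(-4) - 1*(-6))²) - 12*I*√14 = (3 + (3 + 4 + 6)²) - 12*I*√14 = (3 + 13²) - 12*I*√14 = (3 + 169) - 12*I*√14 = 172 - 12*I*√14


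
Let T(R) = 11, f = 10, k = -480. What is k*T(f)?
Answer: -5280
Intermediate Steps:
k*T(f) = -480*11 = -5280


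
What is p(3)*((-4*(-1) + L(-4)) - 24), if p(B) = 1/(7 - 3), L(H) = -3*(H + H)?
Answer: 1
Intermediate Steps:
L(H) = -6*H
p(B) = ¼ (p(B) = 1/4 = ¼)
p(3)*((-4*(-1) + L(-4)) - 24) = ((-4*(-1) - 6*(-4)) - 24)/4 = ((4 + 24) - 24)/4 = (28 - 24)/4 = (¼)*4 = 1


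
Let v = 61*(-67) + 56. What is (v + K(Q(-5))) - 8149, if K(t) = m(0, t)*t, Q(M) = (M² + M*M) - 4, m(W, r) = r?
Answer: -10064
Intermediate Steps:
Q(M) = -4 + 2*M² (Q(M) = (M² + M²) - 4 = 2*M² - 4 = -4 + 2*M²)
v = -4031 (v = -4087 + 56 = -4031)
K(t) = t² (K(t) = t*t = t²)
(v + K(Q(-5))) - 8149 = (-4031 + (-4 + 2*(-5)²)²) - 8149 = (-4031 + (-4 + 2*25)²) - 8149 = (-4031 + (-4 + 50)²) - 8149 = (-4031 + 46²) - 8149 = (-4031 + 2116) - 8149 = -1915 - 8149 = -10064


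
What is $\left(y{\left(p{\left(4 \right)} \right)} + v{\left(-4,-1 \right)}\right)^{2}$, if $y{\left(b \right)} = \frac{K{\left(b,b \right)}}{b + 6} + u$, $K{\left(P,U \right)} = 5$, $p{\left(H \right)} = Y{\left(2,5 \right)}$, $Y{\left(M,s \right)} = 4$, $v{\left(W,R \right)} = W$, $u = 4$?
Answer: $\frac{1}{4} \approx 0.25$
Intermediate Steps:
$p{\left(H \right)} = 4$
$y{\left(b \right)} = 4 + \frac{5}{6 + b}$ ($y{\left(b \right)} = \frac{1}{b + 6} \cdot 5 + 4 = \frac{1}{6 + b} 5 + 4 = \frac{5}{6 + b} + 4 = 4 + \frac{5}{6 + b}$)
$\left(y{\left(p{\left(4 \right)} \right)} + v{\left(-4,-1 \right)}\right)^{2} = \left(\frac{29 + 4 \cdot 4}{6 + 4} - 4\right)^{2} = \left(\frac{29 + 16}{10} - 4\right)^{2} = \left(\frac{1}{10} \cdot 45 - 4\right)^{2} = \left(\frac{9}{2} - 4\right)^{2} = \left(\frac{1}{2}\right)^{2} = \frac{1}{4}$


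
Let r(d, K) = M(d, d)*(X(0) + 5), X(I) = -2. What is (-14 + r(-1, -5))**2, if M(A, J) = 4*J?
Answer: 676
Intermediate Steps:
r(d, K) = 12*d (r(d, K) = (4*d)*(-2 + 5) = (4*d)*3 = 12*d)
(-14 + r(-1, -5))**2 = (-14 + 12*(-1))**2 = (-14 - 12)**2 = (-26)**2 = 676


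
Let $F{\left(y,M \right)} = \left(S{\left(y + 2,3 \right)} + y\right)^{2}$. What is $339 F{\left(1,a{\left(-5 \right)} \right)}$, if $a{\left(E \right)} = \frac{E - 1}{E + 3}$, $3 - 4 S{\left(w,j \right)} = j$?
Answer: $339$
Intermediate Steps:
$S{\left(w,j \right)} = \frac{3}{4} - \frac{j}{4}$
$a{\left(E \right)} = \frac{-1 + E}{3 + E}$
$F{\left(y,M \right)} = y^{2}$ ($F{\left(y,M \right)} = \left(\left(\frac{3}{4} - \frac{3}{4}\right) + y\right)^{2} = \left(0 + y\right)^{2} = y^{2}$)
$339 F{\left(1,a{\left(-5 \right)} \right)} = 339 \cdot 1^{2} = 339 \cdot 1 = 339$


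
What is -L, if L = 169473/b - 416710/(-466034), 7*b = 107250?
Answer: -99592234679/8330357750 ≈ -11.955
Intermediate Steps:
b = 107250/7 (b = (⅐)*107250 = 107250/7 ≈ 15321.)
L = 99592234679/8330357750 (L = 169473/(107250/7) - 416710/(-466034) = 169473*(7/107250) - 416710*(-1/466034) = 395437/35750 + 208355/233017 = 99592234679/8330357750 ≈ 11.955)
-L = -1*99592234679/8330357750 = -99592234679/8330357750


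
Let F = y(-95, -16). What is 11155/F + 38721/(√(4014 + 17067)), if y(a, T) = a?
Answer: -2231/19 + 12907*√21081/7027 ≈ 149.27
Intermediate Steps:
F = -95
11155/F + 38721/(√(4014 + 17067)) = 11155/(-95) + 38721/(√(4014 + 17067)) = 11155*(-1/95) + 38721/(√21081) = -2231/19 + 38721*(√21081/21081) = -2231/19 + 12907*√21081/7027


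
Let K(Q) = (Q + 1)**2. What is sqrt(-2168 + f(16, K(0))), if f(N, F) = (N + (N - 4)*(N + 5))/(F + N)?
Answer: 2*I*sqrt(155499)/17 ≈ 46.392*I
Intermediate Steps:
K(Q) = (1 + Q)**2
f(N, F) = (N + (-4 + N)*(5 + N))/(F + N)
sqrt(-2168 + f(16, K(0))) = sqrt(-2168 + (-20 + 16**2 + 2*16)/((1 + 0)**2 + 16)) = sqrt(-2168 + (-20 + 256 + 32)/(1**2 + 16)) = sqrt(-2168 + 268/(1 + 16)) = sqrt(-2168 + 268/17) = sqrt(-36588/17) = 2*I*sqrt(155499)/17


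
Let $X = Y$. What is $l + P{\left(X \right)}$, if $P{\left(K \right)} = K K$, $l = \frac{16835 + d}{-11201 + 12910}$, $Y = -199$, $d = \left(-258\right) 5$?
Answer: $\frac{67693654}{1709} \approx 39610.0$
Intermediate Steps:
$d = -1290$
$X = -199$
$l = \frac{15545}{1709}$ ($l = \frac{16835 - 1290}{-11201 + 12910} = \frac{15545}{1709} \approx 9.096$)
$P{\left(K \right)} = K^{2}$
$l + P{\left(X \right)} = \frac{15545}{1709} + \left(-199\right)^{2} = \frac{15545}{1709} + 39601 = \frac{67693654}{1709}$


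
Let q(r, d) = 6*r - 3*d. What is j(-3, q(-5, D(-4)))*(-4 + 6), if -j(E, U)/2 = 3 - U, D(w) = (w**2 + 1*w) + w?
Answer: -228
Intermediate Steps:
D(w) = w**2 + 2*w (D(w) = (w**2 + w) + w = (w + w**2) + w = w**2 + 2*w)
q(r, d) = -3*d + 6*r
j(E, U) = -6 + 2*U (j(E, U) = -2*(3 - U) = -6 + 2*U)
j(-3, q(-5, D(-4)))*(-4 + 6) = (-6 + 2*(-(-12)*(2 - 4) + 6*(-5)))*(-4 + 6) = (-6 + 2*(-(-12)*(-2) - 30))*2 = (-6 + 2*(-3*8 - 30))*2 = (-6 + 2*(-24 - 30))*2 = (-6 + 2*(-54))*2 = (-6 - 108)*2 = -114*2 = -228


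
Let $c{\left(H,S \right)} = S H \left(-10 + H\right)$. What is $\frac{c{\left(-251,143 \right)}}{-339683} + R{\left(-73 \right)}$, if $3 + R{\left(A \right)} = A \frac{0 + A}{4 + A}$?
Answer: $- \frac{2526882125}{23438127} \approx -107.81$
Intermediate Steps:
$c{\left(H,S \right)} = H S \left(-10 + H\right)$
$R{\left(A \right)} = -3 + \frac{A^{2}}{4 + A}$ ($R{\left(A \right)} = -3 + A \frac{0 + A}{4 + A} = -3 + A \frac{A}{4 + A} = -3 + \frac{A^{2}}{4 + A}$)
$\frac{c{\left(-251,143 \right)}}{-339683} + R{\left(-73 \right)} = \frac{\left(-251\right) 143 \left(-10 - 251\right)}{-339683} + \frac{-12 + \left(-73\right)^{2} - -219}{4 - 73} = \left(-251\right) 143 \left(-261\right) \left(- \frac{1}{339683}\right) + \frac{-12 + 5329 + 219}{-69} = 9368073 \left(- \frac{1}{339683}\right) - \frac{5536}{69} = - \frac{9368073}{339683} - \frac{5536}{69} = - \frac{2526882125}{23438127}$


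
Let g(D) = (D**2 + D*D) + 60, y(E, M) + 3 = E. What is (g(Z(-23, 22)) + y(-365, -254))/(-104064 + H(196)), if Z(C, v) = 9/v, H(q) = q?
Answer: 74455/25136056 ≈ 0.0029621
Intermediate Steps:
y(E, M) = -3 + E
g(D) = 60 + 2*D**2 (g(D) = (D**2 + D**2) + 60 = 2*D**2 + 60 = 60 + 2*D**2)
(g(Z(-23, 22)) + y(-365, -254))/(-104064 + H(196)) = ((60 + 2*(9/22)**2) + (-3 - 365))/(-104064 + 196) = ((60 + 2*(9*(1/22))**2) - 368)/(-103868) = ((60 + 2*(9/22)**2) - 368)*(-1/103868) = ((60 + 2*(81/484)) - 368)*(-1/103868) = ((60 + 81/242) - 368)*(-1/103868) = (14601/242 - 368)*(-1/103868) = -74455/242*(-1/103868) = 74455/25136056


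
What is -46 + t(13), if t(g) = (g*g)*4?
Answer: 630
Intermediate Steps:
t(g) = 4*g² (t(g) = g²*4 = 4*g²)
-46 + t(13) = -46 + 4*13² = -46 + 4*169 = -46 + 676 = 630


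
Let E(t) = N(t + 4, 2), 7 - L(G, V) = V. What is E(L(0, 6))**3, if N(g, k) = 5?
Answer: 125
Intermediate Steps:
L(G, V) = 7 - V
E(t) = 5
E(L(0, 6))**3 = 5**3 = 125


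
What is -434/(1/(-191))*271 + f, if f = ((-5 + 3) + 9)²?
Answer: 22464323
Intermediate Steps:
f = 49 (f = (-2 + 9)² = 7² = 49)
-434/(1/(-191))*271 + f = -434/(1/(-191))*271 + 49 = -434/(-1/191)*271 + 49 = -434*(-191)*271 + 49 = 82894*271 + 49 = 22464274 + 49 = 22464323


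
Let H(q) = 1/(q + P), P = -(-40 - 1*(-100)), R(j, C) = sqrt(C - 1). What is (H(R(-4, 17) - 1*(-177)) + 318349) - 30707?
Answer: 34804683/121 ≈ 2.8764e+5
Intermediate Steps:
R(j, C) = sqrt(-1 + C)
P = -60 (P = -(-40 + 100) = -1*60 = -60)
H(q) = 1/(-60 + q) (H(q) = 1/(q - 60) = 1/(-60 + q))
(H(R(-4, 17) - 1*(-177)) + 318349) - 30707 = (1/(-60 + (sqrt(-1 + 17) - 1*(-177))) + 318349) - 30707 = (1/(-60 + (sqrt(16) + 177)) + 318349) - 30707 = (1/(-60 + (4 + 177)) + 318349) - 30707 = (1/(-60 + 181) + 318349) - 30707 = (1/121 + 318349) - 30707 = 38520230/121 - 30707 = 34804683/121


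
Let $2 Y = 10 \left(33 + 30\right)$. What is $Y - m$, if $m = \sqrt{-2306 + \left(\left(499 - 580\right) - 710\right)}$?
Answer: $315 - i \sqrt{3097} \approx 315.0 - 55.651 i$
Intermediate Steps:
$m = i \sqrt{3097}$ ($m = \sqrt{-2306 - 791} = \sqrt{-3097} = i \sqrt{3097} \approx 55.651 i$)
$Y = 315$ ($Y = \frac{10 \left(33 + 30\right)}{2} = \frac{10 \cdot 63}{2} = \frac{1}{2} \cdot 630 = 315$)
$Y - m = 315 - i \sqrt{3097}$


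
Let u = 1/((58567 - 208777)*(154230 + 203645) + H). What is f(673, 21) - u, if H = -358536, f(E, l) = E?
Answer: 36178301018479/53756762286 ≈ 673.00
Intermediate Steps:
u = -1/53756762286 (u = 1/((58567 - 208777)*(154230 + 203645) - 358536) = 1/(-150210*357875 - 358536) = 1/(-53756403750 - 358536) = 1/(-53756762286) = -1/53756762286 ≈ -1.8602e-11)
f(673, 21) - u = 673 - 1*(-1/53756762286) = 673 + 1/53756762286 = 36178301018479/53756762286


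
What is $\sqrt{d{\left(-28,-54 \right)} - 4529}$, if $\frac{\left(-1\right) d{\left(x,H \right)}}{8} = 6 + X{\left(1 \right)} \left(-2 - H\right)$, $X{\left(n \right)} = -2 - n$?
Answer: $i \sqrt{3329} \approx 57.698 i$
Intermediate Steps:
$d{\left(x,H \right)} = -96 - 24 H$ ($d{\left(x,H \right)} = - 8 \left(6 + \left(-2 - 1\right) \left(-2 - H\right)\right) = - 8 \left(6 - 3 \left(-2 - H\right)\right) = - 8 \left(6 + \left(6 + 3 H\right)\right) = - 8 \left(12 + 3 H\right) = -96 - 24 H$)
$\sqrt{d{\left(-28,-54 \right)} - 4529} = \sqrt{\left(-96 - -1296\right) - 4529} = \sqrt{\left(-96 + 1296\right) - 4529} = \sqrt{1200 - 4529} = \sqrt{-3329} = i \sqrt{3329}$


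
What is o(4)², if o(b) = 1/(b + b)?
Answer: 1/64 ≈ 0.015625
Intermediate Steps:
o(b) = 1/(2*b)
o(4)² = ((½)/4)² = ((½)*(¼))² = (⅛)² = 1/64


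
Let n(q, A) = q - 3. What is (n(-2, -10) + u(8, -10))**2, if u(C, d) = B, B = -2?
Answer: 49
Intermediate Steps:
n(q, A) = -3 + q
u(C, d) = -2
(n(-2, -10) + u(8, -10))**2 = ((-3 - 2) - 2)**2 = (-5 - 2)**2 = (-7)**2 = 49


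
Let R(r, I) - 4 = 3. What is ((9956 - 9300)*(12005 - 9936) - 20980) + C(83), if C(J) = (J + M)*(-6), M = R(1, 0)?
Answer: 1335744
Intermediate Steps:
R(r, I) = 7 (R(r, I) = 4 + 3 = 7)
M = 7
C(J) = -42 - 6*J (C(J) = (J + 7)*(-6) = (7 + J)*(-6) = -42 - 6*J)
((9956 - 9300)*(12005 - 9936) - 20980) + C(83) = ((9956 - 9300)*(12005 - 9936) - 20980) + (-42 - 6*83) = (656*2069 - 20980) + (-42 - 498) = (1357264 - 20980) - 540 = 1336284 - 540 = 1335744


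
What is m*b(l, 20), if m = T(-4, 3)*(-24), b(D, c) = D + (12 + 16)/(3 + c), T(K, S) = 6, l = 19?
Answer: -66960/23 ≈ -2911.3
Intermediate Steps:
b(D, c) = D + 28/(3 + c)
m = -144 (m = 6*(-24) = -144)
m*b(l, 20) = -144*(28 + 3*19 + 19*20)/(3 + 20) = -144*(28 + 57 + 380)/23 = -144*465/23 = -66960/23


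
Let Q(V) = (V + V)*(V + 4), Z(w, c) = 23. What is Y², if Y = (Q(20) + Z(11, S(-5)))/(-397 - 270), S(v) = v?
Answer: 966289/444889 ≈ 2.1720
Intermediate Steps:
Q(V) = 2*V*(4 + V) (Q(V) = (2*V)*(4 + V) = 2*V*(4 + V))
Y = -983/667 (Y = (2*20*(4 + 20) + 23)/(-397 - 270) = (2*20*24 + 23)/(-667) = (960 + 23)*(-1/667) = 983*(-1/667) = -983/667 ≈ -1.4738)
Y² = (-983/667)² = 966289/444889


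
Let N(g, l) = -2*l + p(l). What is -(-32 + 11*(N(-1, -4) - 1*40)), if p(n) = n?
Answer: 428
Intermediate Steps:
N(g, l) = -l (N(g, l) = -2*l + l = -l)
-(-32 + 11*(N(-1, -4) - 1*40)) = -(-32 + 11*(-1*(-4) - 1*40)) = -(-32 + 11*(4 - 40)) = -(-32 + 11*(-36)) = -(-32 - 396) = -1*(-428) = 428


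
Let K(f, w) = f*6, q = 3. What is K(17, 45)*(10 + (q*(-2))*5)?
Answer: -2040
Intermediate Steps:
K(f, w) = 6*f
K(17, 45)*(10 + (q*(-2))*5) = (6*17)*(10 + (3*(-2))*5) = 102*(10 - 6*5) = 102*(10 - 30) = 102*(-20) = -2040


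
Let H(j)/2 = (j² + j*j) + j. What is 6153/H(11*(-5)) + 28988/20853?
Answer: 475874629/250027470 ≈ 1.9033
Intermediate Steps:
H(j) = 2*j + 4*j² (H(j) = 2*((j² + j*j) + j) = 2*((j² + j²) + j) = 2*(2*j² + j) = 2*(j + 2*j²) = 2*j + 4*j²)
6153/H(11*(-5)) + 28988/20853 = 6153/((2*(11*(-5))*(1 + 2*(11*(-5))))) + 28988/20853 = 6153/((2*(-55)*(1 + 2*(-55)))) + 28988*(1/20853) = 6153/((2*(-55)*(1 - 110))) + 28988/20853 = 6153/((2*(-55)*(-109))) + 28988/20853 = 6153/11990 + 28988/20853 = 475874629/250027470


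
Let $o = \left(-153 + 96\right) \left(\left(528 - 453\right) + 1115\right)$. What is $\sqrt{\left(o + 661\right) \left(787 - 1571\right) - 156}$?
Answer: $2 \sqrt{13165085} \approx 7256.7$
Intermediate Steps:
$o = -67830$ ($o = - 57 \left(75 + 1115\right) = \left(-57\right) 1190 = -67830$)
$\sqrt{\left(o + 661\right) \left(787 - 1571\right) - 156} = \sqrt{\left(-67830 + 661\right) \left(787 - 1571\right) - 156} = \sqrt{\left(-67169\right) \left(-784\right) - 156} = \sqrt{52660496 - 156} = \sqrt{52660340} = 2 \sqrt{13165085}$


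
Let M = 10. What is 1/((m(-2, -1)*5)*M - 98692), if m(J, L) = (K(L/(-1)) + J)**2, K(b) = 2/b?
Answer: -1/98692 ≈ -1.0133e-5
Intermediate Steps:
m(J, L) = (J - 2/L)**2 (m(J, L) = (2/((L/(-1))) + J)**2 = (2/((L*(-1))) + J)**2 = (2/((-L)) + J)**2 = (2*(-1/L) + J)**2 = (-2/L + J)**2 = (J - 2/L)**2)
1/((m(-2, -1)*5)*M - 98692) = 1/((((-2 - 2*(-1))**2/(-1)**2)*5)*10 - 98692) = 1/(((1*(-2 + 2)**2)*5)*10 - 98692) = 1/(((1*0**2)*5)*10 - 98692) = 1/(((1*0)*5)*10 - 98692) = 1/((0*5)*10 - 98692) = 1/(0*10 - 98692) = 1/(0 - 98692) = 1/(-98692) = -1/98692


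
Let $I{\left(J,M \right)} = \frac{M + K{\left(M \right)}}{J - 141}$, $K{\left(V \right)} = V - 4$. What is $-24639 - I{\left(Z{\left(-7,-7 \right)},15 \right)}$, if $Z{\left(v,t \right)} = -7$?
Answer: $- \frac{1823273}{74} \approx -24639.0$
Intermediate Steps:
$K{\left(V \right)} = -4 + V$
$I{\left(J,M \right)} = \frac{-4 + 2 M}{-141 + J}$ ($I{\left(J,M \right)} = \frac{M + \left(-4 + M\right)}{J - 141} = \frac{-4 + 2 M}{-141 + J}$)
$-24639 - I{\left(Z{\left(-7,-7 \right)},15 \right)} = -24639 - \frac{2 \left(-2 + 15\right)}{-141 - 7} = -24639 - 2 \frac{1}{-148} \cdot 13 = -24639 - 2 \left(- \frac{1}{148}\right) 13 = -24639 - - \frac{13}{74} = -24639 + \frac{13}{74} = - \frac{1823273}{74}$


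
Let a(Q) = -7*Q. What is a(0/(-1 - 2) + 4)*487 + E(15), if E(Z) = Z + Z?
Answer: -13606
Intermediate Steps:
E(Z) = 2*Z
a(0/(-1 - 2) + 4)*487 + E(15) = -7*(0/(-1 - 2) + 4)*487 + 2*15 = -7*(0/(-3) + 4)*487 + 30 = -7*(-⅓*0 + 4)*487 + 30 = -7*(0 + 4)*487 + 30 = -7*4*487 + 30 = -28*487 + 30 = -13636 + 30 = -13606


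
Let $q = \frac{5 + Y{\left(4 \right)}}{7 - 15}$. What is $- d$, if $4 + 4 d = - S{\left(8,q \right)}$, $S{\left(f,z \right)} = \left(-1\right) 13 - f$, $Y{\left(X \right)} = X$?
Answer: $- \frac{17}{4} \approx -4.25$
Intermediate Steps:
$q = - \frac{9}{8}$ ($q = \frac{5 + 4}{7 - 15} = \frac{9}{-8} = 9 \left(- \frac{1}{8}\right) = - \frac{9}{8} \approx -1.125$)
$S{\left(f,z \right)} = -13 - f$
$d = \frac{17}{4}$ ($d = -1 + \frac{\left(-1\right) \left(-13 - 8\right)}{4} = -1 + \frac{\left(-1\right) \left(-21\right)}{4} = -1 + \frac{1}{4} \cdot 21 = -1 + \frac{21}{4} = \frac{17}{4} \approx 4.25$)
$- d = \left(-1\right) \frac{17}{4} = - \frac{17}{4}$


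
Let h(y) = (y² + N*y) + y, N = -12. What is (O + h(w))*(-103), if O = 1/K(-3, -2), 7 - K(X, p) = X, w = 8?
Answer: 24617/10 ≈ 2461.7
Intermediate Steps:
K(X, p) = 7 - X
O = ⅒ (O = 1/(7 - 1*(-3)) = 1/(7 + 3) = 1/10 = ⅒ ≈ 0.10000)
h(y) = y² - 11*y (h(y) = (y² - 12*y) + y = y² - 11*y)
(O + h(w))*(-103) = (⅒ + 8*(-11 + 8))*(-103) = (⅒ + 8*(-3))*(-103) = (⅒ - 24)*(-103) = -239/10*(-103) = 24617/10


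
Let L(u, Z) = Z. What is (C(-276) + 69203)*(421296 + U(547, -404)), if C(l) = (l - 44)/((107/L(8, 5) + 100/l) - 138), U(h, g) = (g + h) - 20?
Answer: 36776575766427/1261 ≈ 2.9165e+10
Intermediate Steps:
U(h, g) = -20 + g + h
C(l) = (-44 + l)/(-583/5 + 100/l) (C(l) = (l - 44)/((107/5 + 100/l) - 138) = (-44 + l)/((107*(⅕) + 100/l) - 138) = (-44 + l)/((107/5 + 100/l) - 138) = (-44 + l)/(-583/5 + 100/l))
(C(-276) + 69203)*(421296 + U(547, -404)) = (5*(-276)*(-44 - 276)/(500 - 583*(-276)) + 69203)*(421296 + (-20 - 404 + 547)) = (5*(-276)*(-320)/(500 + 160908) + 69203)*(421296 + 123) = (5*(-276)*(-320)/161408 + 69203)*421419 = (5*(-276)*(1/161408)*(-320) + 69203)*421419 = (3450/1261 + 69203)*421419 = (87268433/1261)*421419 = 36776575766427/1261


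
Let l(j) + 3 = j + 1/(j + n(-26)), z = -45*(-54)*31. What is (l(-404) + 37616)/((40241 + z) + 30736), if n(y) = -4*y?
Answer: 11162699/43892100 ≈ 0.25432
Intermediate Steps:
z = 75330 (z = 2430*31 = 75330)
l(j) = -3 + j + 1/(104 + j) (l(j) = -3 + (j + 1/(j - 4*(-26))) = -3 + (j + 1/(j + 104)) = -3 + (j + 1/(104 + j)) = -3 + j + 1/(104 + j))
(l(-404) + 37616)/((40241 + z) + 30736) = ((-311 + (-404)² + 101*(-404))/(104 - 404) + 37616)/((40241 + 75330) + 30736) = ((-311 + 163216 - 40804)/(-300) + 37616)/(115571 + 30736) = (-1/300*122101 + 37616)/146307 = (-122101/300 + 37616)*(1/146307) = (11162699/300)*(1/146307) = 11162699/43892100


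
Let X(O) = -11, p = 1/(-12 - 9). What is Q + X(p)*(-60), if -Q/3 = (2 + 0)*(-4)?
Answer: 684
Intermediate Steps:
p = -1/21 (p = 1/(-21) = -1/21 ≈ -0.047619)
Q = 24 (Q = -3*(2 + 0)*(-4) = -6*(-4) = -3*(-8) = 24)
Q + X(p)*(-60) = 24 - 11*(-60) = 24 + 660 = 684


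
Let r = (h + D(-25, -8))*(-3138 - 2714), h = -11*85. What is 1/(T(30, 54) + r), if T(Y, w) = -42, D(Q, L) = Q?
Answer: 1/5617878 ≈ 1.7800e-7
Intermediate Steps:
h = -935
r = 5617920 (r = (-935 - 25)*(-3138 - 2714) = -960*(-5852) = 5617920)
1/(T(30, 54) + r) = 1/(-42 + 5617920) = 1/5617878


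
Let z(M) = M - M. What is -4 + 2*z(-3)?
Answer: -4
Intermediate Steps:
z(M) = 0
-4 + 2*z(-3) = -4 + 2*0 = -4 + 0 = -4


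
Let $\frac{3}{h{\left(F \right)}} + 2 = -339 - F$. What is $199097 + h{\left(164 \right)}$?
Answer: $\frac{100543982}{505} \approx 1.991 \cdot 10^{5}$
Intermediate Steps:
$h{\left(F \right)} = \frac{3}{-341 - F}$ ($h{\left(F \right)} = \frac{3}{-2 - \left(339 + F\right)} = \frac{3}{-341 - F}$)
$199097 + h{\left(164 \right)} = 199097 - \frac{3}{341 + 164} = 199097 - \frac{3}{505} = \frac{100543982}{505}$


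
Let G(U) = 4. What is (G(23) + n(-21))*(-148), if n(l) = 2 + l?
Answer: 2220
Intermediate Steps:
(G(23) + n(-21))*(-148) = (4 + (2 - 21))*(-148) = (4 - 19)*(-148) = -15*(-148) = 2220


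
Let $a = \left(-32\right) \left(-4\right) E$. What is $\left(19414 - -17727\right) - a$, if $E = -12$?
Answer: $38677$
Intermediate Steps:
$a = -1536$ ($a = \left(-32\right) \left(-4\right) \left(-12\right) = 128 \left(-12\right) = -1536$)
$\left(19414 - -17727\right) - a = \left(19414 - -17727\right) - -1536 = \left(19414 + 17727\right) + 1536 = 37141 + 1536 = 38677$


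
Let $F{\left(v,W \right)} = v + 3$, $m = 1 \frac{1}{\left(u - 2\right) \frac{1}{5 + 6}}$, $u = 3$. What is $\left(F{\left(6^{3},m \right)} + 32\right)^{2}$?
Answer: $63001$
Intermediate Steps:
$m = 11$ ($m = 1 \frac{1}{\left(3 - 2\right) \frac{1}{5 + 6}} = 1 \frac{1}{1 \cdot \frac{1}{11}} = 1 \frac{1}{\frac{1}{11}} = 1 \cdot 11 = 11$)
$F{\left(v,W \right)} = 3 + v$
$\left(F{\left(6^{3},m \right)} + 32\right)^{2} = \left(\left(3 + 6^{3}\right) + 32\right)^{2} = \left(\left(3 + 216\right) + 32\right)^{2} = \left(219 + 32\right)^{2} = 251^{2} = 63001$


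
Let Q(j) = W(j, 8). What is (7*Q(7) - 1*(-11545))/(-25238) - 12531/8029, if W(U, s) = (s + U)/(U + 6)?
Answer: -2658610712/1317133363 ≈ -2.0185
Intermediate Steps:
W(U, s) = (U + s)/(6 + U)
Q(j) = (8 + j)/(6 + j) (Q(j) = (j + 8)/(6 + j) = (8 + j)/(6 + j))
(7*Q(7) - 1*(-11545))/(-25238) - 12531/8029 = (7*((8 + 7)/(6 + 7)) - 1*(-11545))/(-25238) - 12531/8029 = (7*(15/13) + 11545)*(-1/25238) - 12531*1/8029 = (7*((1/13)*15) + 11545)*(-1/25238) - 12531/8029 = (7*(15/13) + 11545)*(-1/25238) - 12531/8029 = (105/13 + 11545)*(-1/25238) - 12531/8029 = (150190/13)*(-1/25238) - 12531/8029 = -75095/164047 - 12531/8029 = -2658610712/1317133363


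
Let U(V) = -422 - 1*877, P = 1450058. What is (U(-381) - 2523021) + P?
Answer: -1074262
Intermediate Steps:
U(V) = -1299 (U(V) = -422 - 877 = -1299)
(U(-381) - 2523021) + P = (-1299 - 2523021) + 1450058 = -2524320 + 1450058 = -1074262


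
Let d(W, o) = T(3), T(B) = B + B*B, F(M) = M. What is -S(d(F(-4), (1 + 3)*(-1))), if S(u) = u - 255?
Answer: 243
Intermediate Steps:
T(B) = B + B²
d(W, o) = 12 (d(W, o) = 3*(1 + 3) = 3*4 = 12)
S(u) = -255 + u
-S(d(F(-4), (1 + 3)*(-1))) = -(-255 + 12) = -1*(-243) = 243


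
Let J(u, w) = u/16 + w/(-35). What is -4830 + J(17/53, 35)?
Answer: -4096671/848 ≈ -4831.0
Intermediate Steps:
J(u, w) = -w/35 + u/16 (J(u, w) = u*(1/16) + w*(-1/35) = u/16 - w/35 = -w/35 + u/16)
-4830 + J(17/53, 35) = -4830 + (-1/35*35 + (17/53)/16) = -4830 + (-1 + (17*(1/53))/16) = -4830 + (-1 + (1/16)*(17/53)) = -4830 + (-1 + 17/848) = -4830 - 831/848 = -4096671/848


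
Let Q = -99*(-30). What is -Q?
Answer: -2970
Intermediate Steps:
Q = 2970
-Q = -1*2970 = -2970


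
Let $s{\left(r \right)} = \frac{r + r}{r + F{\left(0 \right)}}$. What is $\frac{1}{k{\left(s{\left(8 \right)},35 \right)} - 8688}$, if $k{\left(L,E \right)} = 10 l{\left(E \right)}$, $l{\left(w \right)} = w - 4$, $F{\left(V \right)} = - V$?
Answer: $- \frac{1}{8378} \approx -0.00011936$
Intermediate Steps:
$l{\left(w \right)} = -4 + w$
$s{\left(r \right)} = 2$ ($s{\left(r \right)} = \frac{r + r}{r - 0} = \frac{2 r}{r + 0} = \frac{2 r}{r} = 2$)
$k{\left(L,E \right)} = -40 + 10 E$ ($k{\left(L,E \right)} = 10 \left(-4 + E\right) = -40 + 10 E$)
$\frac{1}{k{\left(s{\left(8 \right)},35 \right)} - 8688} = \frac{1}{\left(-40 + 10 \cdot 35\right) - 8688} = \frac{1}{\left(-40 + 350\right) - 8688} = \frac{1}{310 - 8688} = \frac{1}{-8378} = - \frac{1}{8378}$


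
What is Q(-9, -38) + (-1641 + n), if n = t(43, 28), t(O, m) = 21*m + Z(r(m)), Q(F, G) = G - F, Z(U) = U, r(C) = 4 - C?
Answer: -1106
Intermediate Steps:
t(O, m) = 4 + 20*m (t(O, m) = 21*m + (4 - m) = 4 + 20*m)
n = 564 (n = 4 + 20*28 = 4 + 560 = 564)
Q(-9, -38) + (-1641 + n) = (-38 - 1*(-9)) + (-1641 + 564) = (-38 + 9) - 1077 = -29 - 1077 = -1106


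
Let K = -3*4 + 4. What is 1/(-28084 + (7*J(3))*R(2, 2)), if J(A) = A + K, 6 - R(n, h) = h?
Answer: -1/28224 ≈ -3.5431e-5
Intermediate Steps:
R(n, h) = 6 - h
K = -8 (K = -12 + 4 = -8)
J(A) = -8 + A (J(A) = A - 8 = -8 + A)
1/(-28084 + (7*J(3))*R(2, 2)) = 1/(-28084 + (7*(-8 + 3))*(6 - 1*2)) = 1/(-28084 + (7*(-5))*(6 - 2)) = 1/(-28084 - 35*4) = 1/(-28084 - 140) = 1/(-28224) = -1/28224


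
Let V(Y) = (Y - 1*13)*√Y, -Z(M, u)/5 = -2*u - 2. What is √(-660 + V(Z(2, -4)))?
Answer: √(-660 - 43*I*√30) ≈ 4.5146 - 26.084*I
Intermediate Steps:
Z(M, u) = 10 + 10*u (Z(M, u) = -5*(-2*u - 2) = -5*(-2 - 2*u) = 10 + 10*u)
V(Y) = √Y*(-13 + Y) (V(Y) = (Y - 13)*√Y = (-13 + Y)*√Y = √Y*(-13 + Y))
√(-660 + V(Z(2, -4))) = √(-660 + √(10 + 10*(-4))*(-13 + (10 + 10*(-4)))) = √(-660 + √(10 - 40)*(-13 + (10 - 40))) = √(-660 + √(-30)*(-13 - 30)) = √(-660 + (I*√30)*(-43)) = √(-660 - 43*I*√30)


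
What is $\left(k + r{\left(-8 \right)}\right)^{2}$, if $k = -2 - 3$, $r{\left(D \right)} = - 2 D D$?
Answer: $17689$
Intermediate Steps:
$r{\left(D \right)} = - 2 D^{2}$
$k = -5$ ($k = -2 - 3 = -5$)
$\left(k + r{\left(-8 \right)}\right)^{2} = \left(-5 - 2 \left(-8\right)^{2}\right)^{2} = \left(-5 - 128\right)^{2} = \left(-133\right)^{2} = 17689$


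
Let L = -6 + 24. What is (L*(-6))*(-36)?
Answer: 3888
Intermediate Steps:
L = 18
(L*(-6))*(-36) = (18*(-6))*(-36) = -108*(-36) = 3888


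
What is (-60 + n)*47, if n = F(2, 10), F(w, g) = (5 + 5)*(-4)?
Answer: -4700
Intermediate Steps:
F(w, g) = -40 (F(w, g) = 10*(-4) = -40)
n = -40
(-60 + n)*47 = (-60 - 40)*47 = -100*47 = -4700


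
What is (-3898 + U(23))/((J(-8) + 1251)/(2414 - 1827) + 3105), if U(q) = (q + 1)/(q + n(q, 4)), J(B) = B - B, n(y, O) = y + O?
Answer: -28598053/22798575 ≈ -1.2544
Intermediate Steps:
n(y, O) = O + y
J(B) = 0
U(q) = (1 + q)/(4 + 2*q) (U(q) = (q + 1)/(q + (4 + q)) = (1 + q)/(4 + 2*q))
(-3898 + U(23))/((J(-8) + 1251)/(2414 - 1827) + 3105) = (-3898 + (1 + 23)/(2*(2 + 23)))/((0 + 1251)/(2414 - 1827) + 3105) = (-3898 + (1/2)*24/25)/(1251/587 + 3105) = (-3898 + (1/2)*(1/25)*24)/(1251*(1/587) + 3105) = (-3898 + 12/25)/(1251/587 + 3105) = -97438/(25*1823886/587) = -97438/25*587/1823886 = -28598053/22798575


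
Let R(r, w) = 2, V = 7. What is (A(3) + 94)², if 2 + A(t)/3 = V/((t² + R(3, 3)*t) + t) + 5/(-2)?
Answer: 60025/9 ≈ 6669.4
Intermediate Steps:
A(t) = -27/2 + 21/(t² + 3*t) (A(t) = -6 + 3*(7/((t² + 2*t) + t) + 5/(-2)) = -6 + 3*(7/(t² + 3*t) + 5*(-½)) = -6 + 3*(7/(t² + 3*t) - 5/2) = -6 + 3*(-5/2 + 7/(t² + 3*t)) = -6 + (-15/2 + 21/(t² + 3*t)) = -27/2 + 21/(t² + 3*t))
(A(3) + 94)² = ((3/2)*(14 - 27*3 - 9*3²)/(3*(3 + 3)) + 94)² = ((3/2)*(⅓)*(14 - 81 - 9*9)/6 + 94)² = ((3/2)*(⅓)*(⅙)*(14 - 81 - 81) + 94)² = ((3/2)*(⅓)*(⅙)*(-148) + 94)² = (-37/3 + 94)² = (245/3)² = 60025/9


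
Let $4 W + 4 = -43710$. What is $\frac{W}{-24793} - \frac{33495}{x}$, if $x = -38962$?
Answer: $\frac{8157388}{6272629} \approx 1.3005$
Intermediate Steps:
$W = - \frac{21857}{2}$ ($W = -1 + \frac{1}{4} \left(-43710\right) = -1 - \frac{21855}{2} = - \frac{21857}{2} \approx -10929.0$)
$\frac{W}{-24793} - \frac{33495}{x} = - \frac{21857}{2 \left(-24793\right)} - \frac{33495}{-38962} = \left(- \frac{21857}{2}\right) \left(- \frac{1}{24793}\right) - - \frac{435}{506} = \frac{21857}{49586} + \frac{435}{506} = \frac{8157388}{6272629}$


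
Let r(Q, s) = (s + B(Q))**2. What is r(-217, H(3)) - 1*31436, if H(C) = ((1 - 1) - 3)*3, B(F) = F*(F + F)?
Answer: 8867769125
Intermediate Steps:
B(F) = 2*F**2 (B(F) = F*(2*F) = 2*F**2)
H(C) = -9 (H(C) = (0 - 3)*3 = -3*3 = -9)
r(Q, s) = (s + 2*Q**2)**2
r(-217, H(3)) - 1*31436 = (-9 + 2*(-217)**2)**2 - 1*31436 = (-9 + 2*47089)**2 - 31436 = (-9 + 94178)**2 - 31436 = 94169**2 - 31436 = 8867800561 - 31436 = 8867769125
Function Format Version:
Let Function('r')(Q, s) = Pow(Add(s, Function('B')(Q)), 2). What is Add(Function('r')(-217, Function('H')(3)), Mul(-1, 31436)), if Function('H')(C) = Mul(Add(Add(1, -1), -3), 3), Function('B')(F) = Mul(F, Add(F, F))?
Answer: 8867769125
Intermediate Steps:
Function('B')(F) = Mul(2, Pow(F, 2)) (Function('B')(F) = Mul(F, Mul(2, F)) = Mul(2, Pow(F, 2)))
Function('H')(C) = -9 (Function('H')(C) = Mul(Add(0, -3), 3) = Mul(-3, 3) = -9)
Function('r')(Q, s) = Pow(Add(s, Mul(2, Pow(Q, 2))), 2)
Add(Function('r')(-217, Function('H')(3)), Mul(-1, 31436)) = Add(Pow(Add(-9, Mul(2, Pow(-217, 2))), 2), Mul(-1, 31436)) = Add(Pow(Add(-9, Mul(2, 47089)), 2), -31436) = Add(Pow(Add(-9, 94178), 2), -31436) = Add(Pow(94169, 2), -31436) = Add(8867800561, -31436) = 8867769125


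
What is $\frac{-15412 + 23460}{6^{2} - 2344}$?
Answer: $- \frac{2012}{577} \approx -3.487$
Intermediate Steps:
$\frac{-15412 + 23460}{6^{2} - 2344} = \frac{8048}{36 - 2344} = \frac{8048}{-2308} = 8048 \left(- \frac{1}{2308}\right) = - \frac{2012}{577}$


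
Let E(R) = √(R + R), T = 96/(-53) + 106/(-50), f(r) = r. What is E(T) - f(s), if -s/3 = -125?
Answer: -375 + I*√552154/265 ≈ -375.0 + 2.804*I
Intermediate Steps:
s = 375 (s = -3*(-125) = 375)
T = -5209/1325 (T = 96*(-1/53) + 106*(-1/50) = -96/53 - 53/25 = -5209/1325 ≈ -3.9313)
E(R) = √2*√R (E(R) = √(2*R) = √2*√R)
E(T) - f(s) = √2*√(-5209/1325) - 1*375 = √2*(I*√276077/265) - 375 = I*√552154/265 - 375 = -375 + I*√552154/265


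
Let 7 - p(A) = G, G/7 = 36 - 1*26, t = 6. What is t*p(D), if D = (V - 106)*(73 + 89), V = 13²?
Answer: -378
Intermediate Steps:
V = 169
D = 10206 (D = (169 - 106)*(73 + 89) = 63*162 = 10206)
G = 70 (G = 7*(36 - 1*26) = 7*(36 - 26) = 7*10 = 70)
p(A) = -63 (p(A) = 7 - 1*70 = 7 - 70 = -63)
t*p(D) = 6*(-63) = -378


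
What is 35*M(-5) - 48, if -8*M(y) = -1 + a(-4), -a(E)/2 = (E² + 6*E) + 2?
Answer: -769/8 ≈ -96.125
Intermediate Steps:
a(E) = -4 - 12*E - 2*E² (a(E) = -2*((E² + 6*E) + 2) = -2*(2 + E² + 6*E) = -4 - 12*E - 2*E²)
M(y) = -11/8 (M(y) = -(-1 + (-4 - 12*(-4) - 2*(-4)²))/8 = -(-1 + (-4 + 48 - 2*16))/8 = -(-1 + (-4 + 48 - 32))/8 = -(-1 + 12)/8 = -⅛*11 = -11/8)
35*M(-5) - 48 = 35*(-11/8) - 48 = -385/8 - 48 = -769/8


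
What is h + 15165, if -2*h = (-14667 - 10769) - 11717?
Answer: 67483/2 ≈ 33742.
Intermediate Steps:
h = 37153/2 (h = -((-14667 - 10769) - 11717)/2 = -(-25436 - 11717)/2 = -½*(-37153) = 37153/2 ≈ 18577.)
h + 15165 = 37153/2 + 15165 = 67483/2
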